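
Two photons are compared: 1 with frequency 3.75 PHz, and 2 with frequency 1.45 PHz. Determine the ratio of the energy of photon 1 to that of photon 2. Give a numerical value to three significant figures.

2.59

E_1 = 2.485e-18 J (from frequency = 3.75 PHz, via E = hf).
E_2 = 9.608e-19 J (from frequency = 1.45 PHz, via E = hf).
Ratio = 2.485e-18 / 9.608e-19 = 2.59.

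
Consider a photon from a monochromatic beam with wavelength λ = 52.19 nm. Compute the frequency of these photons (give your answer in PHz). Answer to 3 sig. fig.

First convert: λ = 52.19 nm = 5.219 × 10^-8 m.
For a photon f = c/λ, so f = 5.744 × 10^15 Hz.
Converting to PHz: f = 5.744 PHz ≈ 5.74 PHz.

5.74 PHz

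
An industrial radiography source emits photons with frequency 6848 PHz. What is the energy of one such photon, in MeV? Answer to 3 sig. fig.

Take h = 6.62607015e-34 J·s, 1 eV = 1.602176634e-19 J.
Convert to SI: f = 6848 PHz = 6.848e18 Hz.
Since E = hf for a photon, E = 4.538e-15 J.
Converting to MeV: E = 0.02832 MeV ≈ 0.0283 MeV.

0.0283 MeV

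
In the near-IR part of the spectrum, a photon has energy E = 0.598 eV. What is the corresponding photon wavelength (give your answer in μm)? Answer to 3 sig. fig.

2.07 μm

(h = 6.62607015e-34 J·s, c = 2.99792458e8 m/s, 1 eV = 1.602176634e-19 J.)
In SI units: E = 0.598 eV = 9.5810e-20 J.
Since λ = hc/E for a photon, λ = 2.073e-6 m.
Converting to μm: λ = 2.073 μm ≈ 2.07 μm.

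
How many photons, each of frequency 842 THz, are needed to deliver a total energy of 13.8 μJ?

2.47 × 10^13 photons

Per-photon energy: E = 5.579 × 10^-19 J (from frequency = 842 THz).
N = E_total / E_photon = 1.38 × 10^-5 J / 5.579 × 10^-19 J = 2.47 × 10^13.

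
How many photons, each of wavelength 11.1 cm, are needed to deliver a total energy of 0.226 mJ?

1.26e20 photons

Per-photon energy: E = 1.790e-24 J (from wavelength = 11.1 cm).
N = E_total / E_photon = 2.26e-4 J / 1.790e-24 J = 1.26e20.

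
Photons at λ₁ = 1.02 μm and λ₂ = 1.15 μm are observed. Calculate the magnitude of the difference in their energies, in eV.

0.137 eV

Using E = hc/λ: E₁ = 1.947 × 10^-19 J, E₂ = 1.727 × 10^-19 J.
|ΔE| = |1.947 × 10^-19 − 1.727 × 10^-19| = 2.20 × 10^-20 J = 0.137 eV.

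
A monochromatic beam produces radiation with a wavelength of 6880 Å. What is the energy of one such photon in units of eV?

1.80 eV

Use h = 6.62607015e-34 J·s, c = 2.99792458e8 m/s, 1 eV = 1.602176634e-19 J.
Convert to SI: λ = 6880 Å = 6.88e-7 m.
Since E = hc/λ for a photon, E = 2.887e-19 J.
Converting to eV: E = 1.802 eV ≈ 1.80 eV.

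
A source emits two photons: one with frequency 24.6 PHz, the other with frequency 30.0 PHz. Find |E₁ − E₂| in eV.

Using E = hf: E₁ = 1.630e-17 J, E₂ = 1.988e-17 J.
|ΔE| = |1.630e-17 − 1.988e-17| = 3.58e-18 J = 22.3 eV.

22.3 eV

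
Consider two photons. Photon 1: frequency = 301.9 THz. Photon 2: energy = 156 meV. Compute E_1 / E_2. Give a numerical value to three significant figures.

8.00

E_1 = 2.000e-19 J (from frequency = 301.9 THz, via E = hf).
E_2 = 2.499e-20 J (from energy = 156 meV, via E given directly).
Ratio = 2.000e-19 / 2.499e-20 = 8.00.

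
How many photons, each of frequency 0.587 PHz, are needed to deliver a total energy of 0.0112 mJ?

2.88 × 10^13 photons

Per-photon energy: E = 3.890 × 10^-19 J (from frequency = 0.587 PHz).
N = E_total / E_photon = 1.12 × 10^-5 J / 3.890 × 10^-19 J = 2.88 × 10^13.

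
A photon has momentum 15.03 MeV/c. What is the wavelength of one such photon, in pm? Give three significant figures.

0.0825 pm

Use h = 6.62607015·10^-34 J·s, c = 2.99792458·10^8 m/s, 1 eV = 1.602176634·10^-19 J.
First convert: p = 15.03 MeV/c = 8.0325·10^-21 kg·m/s.
Apply λ = h/p: λ = 8.249·10^-14 m.
Converting to pm: λ = 0.08249 pm ≈ 0.0825 pm.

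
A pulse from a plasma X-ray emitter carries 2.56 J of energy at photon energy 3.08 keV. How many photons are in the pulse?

Per-photon energy: E = 4.935 × 10^-16 J (from energy = 3.08 keV).
N = E_total / E_photon = 2.56 J / 4.935 × 10^-16 J = 5.19 × 10^15.

5.19 × 10^15 photons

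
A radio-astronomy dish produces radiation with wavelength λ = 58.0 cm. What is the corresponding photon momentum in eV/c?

First convert: λ = 58.0 cm = 0.580 m.
Apply p = h/λ: p = 1.142e-33 kg·m/s.
Converting to eV/c: p = 2.138e-6 eV/c ≈ 2.14e-6 eV/c.

2.14e-6 eV/c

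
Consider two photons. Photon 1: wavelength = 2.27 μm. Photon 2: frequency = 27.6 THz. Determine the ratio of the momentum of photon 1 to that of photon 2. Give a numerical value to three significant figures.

4.79

p_1 = 2.919 × 10^-28 kg·m/s (from wavelength = 2.27 μm, via p = h/λ).
p_2 = 6.100 × 10^-29 kg·m/s (from frequency = 27.6 THz, via p = hf/c).
Ratio = 2.919 × 10^-28 / 6.100 × 10^-29 = 4.79.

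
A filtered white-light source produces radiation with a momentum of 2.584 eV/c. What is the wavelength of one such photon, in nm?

480 nm

Use h = 6.62607015 × 10^-34 J·s, c = 2.99792458 × 10^8 m/s, 1 eV = 1.602176634 × 10^-19 J.
Convert to SI: p = 2.584 eV/c = 1.3810 × 10^-27 kg·m/s.
Since λ = h/p for a photon, λ = 4.798 × 10^-7 m.
Converting to nm: λ = 479.8 nm ≈ 480 nm.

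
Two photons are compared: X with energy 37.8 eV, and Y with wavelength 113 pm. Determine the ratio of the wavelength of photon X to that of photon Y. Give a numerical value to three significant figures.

λ_X = 3.280e-8 m (from energy = 37.8 eV, via λ = hc/E).
λ_Y = 1.130e-10 m (from wavelength = 113 pm, via λ given directly).
Ratio = 3.280e-8 / 1.130e-10 = 290.

290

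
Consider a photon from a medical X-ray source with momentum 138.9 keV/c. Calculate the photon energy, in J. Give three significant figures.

Take c = 2.99792458 × 10^8 m/s, 1 eV = 1.602176634 × 10^-19 J.
First convert: p = 138.9 keV/c = 7.4232 × 10^-23 kg·m/s.
The photon relation is E = pc, giving E = 2.225 × 10^-14 J.
So E ≈ 2.23 × 10^-14 J.

2.23 × 10^-14 J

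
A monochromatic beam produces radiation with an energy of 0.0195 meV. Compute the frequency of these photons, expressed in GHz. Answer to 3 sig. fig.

4.72 GHz

(h = 6.62607015e-34 J·s, 1 eV = 1.602176634e-19 J.)
First convert: E = 0.0195 meV = 3.1242e-24 J.
Since f = E/h for a photon, f = 4.715e9 Hz.
Converting to GHz: f = 4.715 GHz ≈ 4.72 GHz.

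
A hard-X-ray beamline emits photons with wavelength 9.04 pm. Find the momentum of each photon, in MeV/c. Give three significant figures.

0.137 MeV/c

Use h = 6.62607015e-34 J·s, c = 2.99792458e8 m/s, 1 eV = 1.602176634e-19 J.
In SI units: λ = 9.04 pm = 9.04e-12 m.
Apply p = h/λ: p = 7.330e-23 kg·m/s.
Converting to MeV/c: p = 0.1372 MeV/c ≈ 0.137 MeV/c.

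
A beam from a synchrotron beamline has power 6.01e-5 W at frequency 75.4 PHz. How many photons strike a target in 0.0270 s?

Total energy: E_total = P·t = 6.01e-5 × 0.0270 = 1.623e-6 J.
Per-photon energy: E = 4.996e-17 J.
N = E_total / E_photon = 3.25e10.

3.25e10 photons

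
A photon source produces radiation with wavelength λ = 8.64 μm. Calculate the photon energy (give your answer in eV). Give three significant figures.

Convert to SI: λ = 8.64 μm = 8.64e-6 m.
Since E = hc/λ for a photon, E = 2.299e-20 J.
Converting to eV: E = 0.1435 eV ≈ 0.144 eV.

0.144 eV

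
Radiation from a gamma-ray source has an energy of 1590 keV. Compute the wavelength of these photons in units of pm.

(h = 6.62607015e-34 J·s, c = 2.99792458e8 m/s, 1 eV = 1.602176634e-19 J.)
In SI units: E = 1590 keV = 2.5475e-13 J.
Since λ = hc/E for a photon, λ = 7.798e-13 m.
Converting to pm: λ = 0.7798 pm ≈ 0.780 pm.

0.780 pm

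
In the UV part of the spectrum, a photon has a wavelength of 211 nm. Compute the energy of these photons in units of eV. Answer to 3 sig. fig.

In SI units: λ = 211 nm = 2.11e-7 m.
Since E = hc/λ for a photon, E = 9.414e-19 J.
Converting to eV: E = 5.876 eV ≈ 5.88 eV.

5.88 eV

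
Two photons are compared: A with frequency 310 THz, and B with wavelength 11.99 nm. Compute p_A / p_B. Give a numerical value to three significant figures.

p_A = 6.852e-28 kg·m/s (from frequency = 310 THz, via p = hf/c).
p_B = 5.526e-26 kg·m/s (from wavelength = 11.99 nm, via p = h/λ).
Ratio = 6.852e-28 / 5.526e-26 = 0.0124.

0.0124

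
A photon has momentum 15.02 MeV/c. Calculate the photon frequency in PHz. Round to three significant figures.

3.63 × 10^6 PHz

First convert: p = 15.02 MeV/c = 8.0271 × 10^-21 kg·m/s.
Since f = pc/h for a photon, f = 3.632 × 10^21 Hz.
Converting to PHz: f = 3.632 × 10^6 PHz ≈ 3.63 × 10^6 PHz.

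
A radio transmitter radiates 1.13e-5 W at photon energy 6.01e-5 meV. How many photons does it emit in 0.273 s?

Total energy: E_total = P·t = 1.13e-5 × 0.273 = 3.085e-6 J.
Per-photon energy: E = 9.629e-27 J.
N = E_total / E_photon = 3.20e20.

3.20e20 photons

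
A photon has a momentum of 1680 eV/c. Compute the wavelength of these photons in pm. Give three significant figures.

738 pm

(h = 6.62607015 × 10^-34 J·s, c = 2.99792458 × 10^8 m/s, 1 eV = 1.602176634 × 10^-19 J.)
Convert to SI: p = 1680 eV/c = 8.9784 × 10^-25 kg·m/s.
Since λ = h/p for a photon, λ = 7.380 × 10^-10 m.
Converting to pm: λ = 738.0 pm ≈ 738 pm.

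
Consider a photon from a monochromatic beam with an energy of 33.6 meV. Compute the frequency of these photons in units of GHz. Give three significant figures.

8120 GHz

In SI units: E = 33.6 meV = 5.3833e-21 J.
Since f = E/h for a photon, f = 8.124e12 Hz.
Converting to GHz: f = 8124 GHz ≈ 8120 GHz.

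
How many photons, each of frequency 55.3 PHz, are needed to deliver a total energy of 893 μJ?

Per-photon energy: E = 3.664e-17 J (from frequency = 55.3 PHz).
N = E_total / E_photon = 8.93e-4 J / 3.664e-17 J = 2.44e13.

2.44e13 photons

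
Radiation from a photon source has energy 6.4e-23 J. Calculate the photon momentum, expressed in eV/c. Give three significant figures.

Take c = 2.99792458e8 m/s, 1 eV = 1.602176634e-19 J.
Apply p = E/c: p = 2.135e-31 kg·m/s.
Converting to eV/c: p = 3.995e-4 eV/c ≈ 3.99e-4 eV/c.

3.99e-4 eV/c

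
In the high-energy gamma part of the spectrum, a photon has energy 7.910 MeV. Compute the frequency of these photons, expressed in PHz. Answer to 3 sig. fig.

1.91e6 PHz

Take h = 6.62607015e-34 J·s, 1 eV = 1.602176634e-19 J.
In SI units: E = 7.910 MeV = 1.2673e-12 J.
The photon relation is f = E/h, giving f = 1.913e21 Hz.
Converting to PHz: f = 1.913e6 PHz ≈ 1.91e6 PHz.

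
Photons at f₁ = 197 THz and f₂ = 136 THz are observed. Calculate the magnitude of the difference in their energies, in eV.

0.252 eV

Using E = hf: E₁ = 1.305 × 10^-19 J, E₂ = 9.011 × 10^-20 J.
|ΔE| = |1.305 × 10^-19 − 9.011 × 10^-20| = 4.04 × 10^-20 J = 0.252 eV.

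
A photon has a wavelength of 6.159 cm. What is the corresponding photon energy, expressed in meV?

0.0201 meV

First convert: λ = 6.159 cm = 0.06159 m.
The photon relation is E = hc/λ, giving E = 3.225 × 10^-24 J.
Converting to meV: E = 0.02013 meV ≈ 0.0201 meV.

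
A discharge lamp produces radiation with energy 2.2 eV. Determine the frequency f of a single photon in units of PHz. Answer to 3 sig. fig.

0.532 PHz

Use h = 6.62607015·10^-34 J·s, 1 eV = 1.602176634·10^-19 J.
In SI units: E = 2.2 eV = 3.5248·10^-19 J.
Apply f = E/h: f = 5.320·10^14 Hz.
Converting to PHz: f = 0.5320 PHz ≈ 0.532 PHz.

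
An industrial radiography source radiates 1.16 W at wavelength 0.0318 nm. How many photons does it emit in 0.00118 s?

2.19e11 photons

Total energy: E_total = P·t = 1.16 × 0.00118 = 0.001369 J.
Per-photon energy: E = 6.247e-15 J.
N = E_total / E_photon = 2.19e11.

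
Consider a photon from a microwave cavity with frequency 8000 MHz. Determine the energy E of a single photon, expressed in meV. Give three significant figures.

0.0331 meV

First convert: f = 8000 MHz = 8.0e9 Hz.
Apply E = hf: E = 5.301e-24 J.
Converting to meV: E = 0.03309 meV ≈ 0.0331 meV.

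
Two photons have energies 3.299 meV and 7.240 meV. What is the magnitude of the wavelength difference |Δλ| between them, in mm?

Using λ = hc/E: λ₁ = 3.7582e-4 m, λ₂ = 1.7125e-4 m.
|Δλ| = |3.7582e-4 − 1.7125e-4| = 2.05e-4 m = 0.205 mm.

0.205 mm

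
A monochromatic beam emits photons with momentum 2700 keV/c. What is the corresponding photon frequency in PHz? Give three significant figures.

Use h = 6.62607015 × 10^-34 J·s, c = 2.99792458 × 10^8 m/s, 1 eV = 1.602176634 × 10^-19 J.
In SI units: p = 2700 keV/c = 1.4430 × 10^-21 kg·m/s.
For a photon f = pc/h, so f = 6.529 × 10^20 Hz.
Converting to PHz: f = 652900 PHz ≈ 6.53 × 10^5 PHz.

6.53 × 10^5 PHz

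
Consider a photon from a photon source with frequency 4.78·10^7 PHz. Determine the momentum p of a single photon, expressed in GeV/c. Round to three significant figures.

In SI units: f = 4.78·10^7 PHz = 4.78·10^22 Hz.
Apply p = hf/c: p = 1.056·10^-19 kg·m/s.
Converting to GeV/c: p = 0.1977 GeV/c ≈ 0.198 GeV/c.

0.198 GeV/c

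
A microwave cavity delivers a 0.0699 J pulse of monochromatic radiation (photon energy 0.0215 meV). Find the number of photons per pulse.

Per-photon energy: E = 3.445e-24 J (from energy = 0.0215 meV).
N = E_total / E_photon = 0.0699 J / 3.445e-24 J = 2.03e22.

2.03e22 photons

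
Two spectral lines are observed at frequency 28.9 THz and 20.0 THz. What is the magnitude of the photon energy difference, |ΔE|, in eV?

0.0368 eV

Using E = hf: E₁ = 1.915e-20 J, E₂ = 1.325e-20 J.
|ΔE| = |1.915e-20 − 1.325e-20| = 5.90e-21 J = 0.0368 eV.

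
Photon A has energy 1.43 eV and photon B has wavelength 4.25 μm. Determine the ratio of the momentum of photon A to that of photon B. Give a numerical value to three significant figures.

4.90

p_A = 7.642 × 10^-28 kg·m/s (from energy = 1.43 eV, via p = E/c).
p_B = 1.559 × 10^-28 kg·m/s (from wavelength = 4.25 μm, via p = h/λ).
Ratio = 7.642 × 10^-28 / 1.559 × 10^-28 = 4.90.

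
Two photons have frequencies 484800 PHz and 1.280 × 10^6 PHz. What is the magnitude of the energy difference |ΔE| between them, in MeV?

Using E = hf: E₁ = 3.2123 × 10^-13 J, E₂ = 8.4814 × 10^-13 J.
|ΔE| = |3.2123 × 10^-13 − 8.4814 × 10^-13| = 5.27 × 10^-13 J = 3.29 MeV.

3.29 MeV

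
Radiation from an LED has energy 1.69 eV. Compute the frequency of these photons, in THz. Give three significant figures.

409 THz

Take h = 6.62607015e-34 J·s, 1 eV = 1.602176634e-19 J.
Convert to SI: E = 1.69 eV = 2.7077e-19 J.
The photon relation is f = E/h, giving f = 4.086e14 Hz.
Converting to THz: f = 408.6 THz ≈ 409 THz.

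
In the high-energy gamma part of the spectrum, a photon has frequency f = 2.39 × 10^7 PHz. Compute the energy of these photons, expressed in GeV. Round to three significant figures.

First convert: f = 2.39 × 10^7 PHz = 2.39 × 10^22 Hz.
For a photon E = hf, so E = 1.584 × 10^-11 J.
Converting to GeV: E = 0.09884 GeV ≈ 0.0988 GeV.

0.0988 GeV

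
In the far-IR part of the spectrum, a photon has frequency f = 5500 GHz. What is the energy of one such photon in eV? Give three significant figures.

0.0227 eV

Convert to SI: f = 5500 GHz = 5.5·10^12 Hz.
Since E = hf for a photon, E = 3.644·10^-21 J.
Converting to eV: E = 0.02275 eV ≈ 0.0227 eV.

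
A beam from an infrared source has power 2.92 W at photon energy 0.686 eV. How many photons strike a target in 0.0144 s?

Total energy: E_total = P·t = 2.92 × 0.0144 = 0.04205 J.
Per-photon energy: E = 1.099 × 10^-19 J.
N = E_total / E_photon = 3.83 × 10^17.

3.83 × 10^17 photons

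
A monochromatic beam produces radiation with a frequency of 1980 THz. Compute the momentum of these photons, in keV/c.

8.19 × 10^-3 keV/c

Convert to SI: f = 1980 THz = 1.980 × 10^15 Hz.
The photon relation is p = hf/c, giving p = 4.376 × 10^-27 kg·m/s.
Converting to keV/c: p = 0.008189 keV/c ≈ 8.19 × 10^-3 keV/c.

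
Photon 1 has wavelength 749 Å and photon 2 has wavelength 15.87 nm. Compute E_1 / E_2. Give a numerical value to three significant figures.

E_1 = 2.652·10^-18 J (from wavelength = 749 Å, via E = hc/λ).
E_2 = 1.252·10^-17 J (from wavelength = 15.87 nm, via E = hc/λ).
Ratio = 2.652·10^-18 / 1.252·10^-17 = 0.212.

0.212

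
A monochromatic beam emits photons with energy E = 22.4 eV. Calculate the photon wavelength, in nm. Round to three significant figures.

First convert: E = 22.4 eV = 3.5889 × 10^-18 J.
For a photon λ = hc/E, so λ = 5.535 × 10^-8 m.
Converting to nm: λ = 55.35 nm ≈ 55.4 nm.

55.4 nm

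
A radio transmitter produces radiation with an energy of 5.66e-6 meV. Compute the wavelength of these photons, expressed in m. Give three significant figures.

Take h = 6.62607015e-34 J·s, c = 2.99792458e8 m/s, 1 eV = 1.602176634e-19 J.
Convert to SI: E = 5.66e-6 meV = 9.0683e-28 J.
For a photon λ = hc/E, so λ = 219.1 m.
So λ ≈ 219 m.

219 m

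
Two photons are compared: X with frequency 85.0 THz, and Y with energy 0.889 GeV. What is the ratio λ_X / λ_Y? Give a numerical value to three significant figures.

2.53e9

λ_X = 3.527e-6 m (from frequency = 85.0 THz, via λ = c/f).
λ_Y = 1.395e-15 m (from energy = 0.889 GeV, via λ = hc/E).
Ratio = 3.527e-6 / 1.395e-15 = 2.53e9.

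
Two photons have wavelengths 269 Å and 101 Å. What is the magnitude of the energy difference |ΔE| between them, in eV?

Using E = hc/λ: E₁ = 7.385e-18 J, E₂ = 1.967e-17 J.
|ΔE| = |7.385e-18 − 1.967e-17| = 1.23e-17 J = 76.7 eV.

76.7 eV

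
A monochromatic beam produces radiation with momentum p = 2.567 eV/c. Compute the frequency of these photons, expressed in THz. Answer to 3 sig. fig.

621 THz

(h = 6.62607015 × 10^-34 J·s, c = 2.99792458 × 10^8 m/s, 1 eV = 1.602176634 × 10^-19 J.)
Convert to SI: p = 2.567 eV/c = 1.3719 × 10^-27 kg·m/s.
Apply f = pc/h: f = 6.207 × 10^14 Hz.
Converting to THz: f = 620.7 THz ≈ 621 THz.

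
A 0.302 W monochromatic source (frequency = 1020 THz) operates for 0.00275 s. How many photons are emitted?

1.23 × 10^15 photons

Total energy: E_total = P·t = 0.302 × 0.00275 = 8.305 × 10^-4 J.
Per-photon energy: E = 6.759 × 10^-19 J.
N = E_total / E_photon = 1.23 × 10^15.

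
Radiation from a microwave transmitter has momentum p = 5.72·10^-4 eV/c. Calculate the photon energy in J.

First convert: p = 5.72·10^-4 eV/c = 3.0569·10^-31 kg·m/s.
For a photon E = pc, so E = 9.164·10^-23 J.
So E ≈ 9.16·10^-23 J.

9.16·10^-23 J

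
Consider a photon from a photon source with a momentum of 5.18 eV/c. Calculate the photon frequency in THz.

1250 THz

In SI units: p = 5.18 eV/c = 2.7683e-27 kg·m/s.
Apply f = pc/h: f = 1.253e15 Hz.
Converting to THz: f = 1253 THz ≈ 1250 THz.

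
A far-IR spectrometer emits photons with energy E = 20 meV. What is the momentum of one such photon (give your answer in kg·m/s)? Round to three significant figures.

1.07 × 10^-29 kg·m/s

Use c = 2.99792458 × 10^8 m/s, 1 eV = 1.602176634 × 10^-19 J.
In SI units: E = 20 meV = 3.2044 × 10^-21 J.
The photon relation is p = E/c, giving p = 1.069 × 10^-29 kg·m/s.
So p ≈ 1.07 × 10^-29 kg·m/s.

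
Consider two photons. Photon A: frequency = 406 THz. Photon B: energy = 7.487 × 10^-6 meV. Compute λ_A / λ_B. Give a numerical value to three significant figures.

λ_A = 7.384 × 10^-7 m (from frequency = 406 THz, via λ = c/f).
λ_B = 165.6 m (from energy = 7.487 × 10^-6 meV, via λ = hc/E).
Ratio = 7.384 × 10^-7 / 165.6 = 4.46 × 10^-9.

4.46 × 10^-9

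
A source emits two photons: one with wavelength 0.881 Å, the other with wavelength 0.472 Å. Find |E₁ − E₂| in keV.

12.2 keV

Using E = hc/λ: E₁ = 2.255e-15 J, E₂ = 4.209e-15 J.
|ΔE| = |2.255e-15 − 4.209e-15| = 1.95e-15 J = 12.2 keV.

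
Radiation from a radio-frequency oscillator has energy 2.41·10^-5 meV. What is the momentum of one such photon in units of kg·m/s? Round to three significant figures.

1.29·10^-35 kg·m/s

(c = 2.99792458·10^8 m/s, 1 eV = 1.602176634·10^-19 J.)
Convert to SI: E = 2.41·10^-5 meV = 3.8612·10^-27 J.
For a photon p = E/c, so p = 1.288·10^-35 kg·m/s.
So p ≈ 1.29·10^-35 kg·m/s.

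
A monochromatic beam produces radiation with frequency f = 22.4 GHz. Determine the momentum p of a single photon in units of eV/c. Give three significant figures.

9.26 × 10^-5 eV/c

First convert: f = 22.4 GHz = 2.24 × 10^10 Hz.
Since p = hf/c for a photon, p = 4.951 × 10^-32 kg·m/s.
Converting to eV/c: p = 9.264 × 10^-5 eV/c ≈ 9.26 × 10^-5 eV/c.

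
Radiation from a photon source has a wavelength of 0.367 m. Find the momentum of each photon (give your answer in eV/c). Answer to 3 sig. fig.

Take h = 6.62607015 × 10^-34 J·s, c = 2.99792458 × 10^8 m/s, 1 eV = 1.602176634 × 10^-19 J.
For a photon p = h/λ, so p = 1.805 × 10^-33 kg·m/s.
Converting to eV/c: p = 3.378 × 10^-6 eV/c ≈ 3.38 × 10^-6 eV/c.

3.38 × 10^-6 eV/c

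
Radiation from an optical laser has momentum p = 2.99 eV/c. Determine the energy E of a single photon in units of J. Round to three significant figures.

4.79e-19 J

Use c = 2.99792458e8 m/s, 1 eV = 1.602176634e-19 J.
Convert to SI: p = 2.99 eV/c = 1.5979e-27 kg·m/s.
The photon relation is E = pc, giving E = 4.791e-19 J.
So E ≈ 4.79e-19 J.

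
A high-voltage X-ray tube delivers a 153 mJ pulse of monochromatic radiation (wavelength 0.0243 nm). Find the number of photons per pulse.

1.87e13 photons

Per-photon energy: E = 8.175e-15 J (from wavelength = 0.0243 nm).
N = E_total / E_photon = 0.153 J / 8.175e-15 J = 1.87e13.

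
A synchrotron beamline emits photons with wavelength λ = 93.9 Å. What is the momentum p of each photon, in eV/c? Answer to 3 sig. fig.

First convert: λ = 93.9 Å = 9.39 × 10^-9 m.
Since p = h/λ for a photon, p = 7.057 × 10^-26 kg·m/s.
Converting to eV/c: p = 132.0 eV/c ≈ 132 eV/c.

132 eV/c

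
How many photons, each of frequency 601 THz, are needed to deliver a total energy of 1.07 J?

2.69·10^18 photons

Per-photon energy: E = 3.982·10^-19 J (from frequency = 601 THz).
N = E_total / E_photon = 1.07 J / 3.982·10^-19 J = 2.69·10^18.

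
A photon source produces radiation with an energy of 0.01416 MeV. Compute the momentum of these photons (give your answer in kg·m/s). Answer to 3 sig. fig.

7.57e-24 kg·m/s

Use c = 2.99792458e8 m/s, 1 eV = 1.602176634e-19 J.
Convert to SI: E = 0.01416 MeV = 2.2687e-15 J.
Apply p = E/c: p = 7.568e-24 kg·m/s.
So p ≈ 7.57e-24 kg·m/s.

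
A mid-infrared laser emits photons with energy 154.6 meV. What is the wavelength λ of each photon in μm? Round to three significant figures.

8.02 μm

Take h = 6.62607015e-34 J·s, c = 2.99792458e8 m/s, 1 eV = 1.602176634e-19 J.
Convert to SI: E = 154.6 meV = 2.4770e-20 J.
For a photon λ = hc/E, so λ = 8.020e-6 m.
Converting to μm: λ = 8.020 μm ≈ 8.02 μm.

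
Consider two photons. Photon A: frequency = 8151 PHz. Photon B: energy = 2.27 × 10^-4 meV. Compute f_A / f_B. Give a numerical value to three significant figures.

1.49 × 10^11

f_A = 8.151 × 10^18 Hz (from frequency = 8151 PHz, via f given directly).
f_B = 5.489 × 10^7 Hz (from energy = 2.27 × 10^-4 meV, via f = E/h).
Ratio = 8.151 × 10^18 / 5.489 × 10^7 = 1.49 × 10^11.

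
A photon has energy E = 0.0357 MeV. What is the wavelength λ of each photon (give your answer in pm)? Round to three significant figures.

34.7 pm

Take h = 6.62607015e-34 J·s, c = 2.99792458e8 m/s, 1 eV = 1.602176634e-19 J.
Convert to SI: E = 0.0357 MeV = 5.7198e-15 J.
Since λ = hc/E for a photon, λ = 3.473e-11 m.
Converting to pm: λ = 34.73 pm ≈ 34.7 pm.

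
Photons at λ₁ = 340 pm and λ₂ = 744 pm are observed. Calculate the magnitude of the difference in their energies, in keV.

1.98 keV

Using E = hc/λ: E₁ = 5.842 × 10^-16 J, E₂ = 2.670 × 10^-16 J.
|ΔE| = |5.842 × 10^-16 − 2.670 × 10^-16| = 3.17 × 10^-16 J = 1.98 keV.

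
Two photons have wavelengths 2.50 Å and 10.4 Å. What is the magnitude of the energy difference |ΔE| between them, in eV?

Using E = hc/λ: E₁ = 7.946 × 10^-16 J, E₂ = 1.910 × 10^-16 J.
|ΔE| = |7.946 × 10^-16 − 1.910 × 10^-16| = 6.04 × 10^-16 J = 3770 eV.

3770 eV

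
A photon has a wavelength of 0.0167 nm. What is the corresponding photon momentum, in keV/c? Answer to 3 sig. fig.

First convert: λ = 0.0167 nm = 1.67e-11 m.
Apply p = h/λ: p = 3.968e-23 kg·m/s.
Converting to keV/c: p = 74.24 keV/c ≈ 74.2 keV/c.

74.2 keV/c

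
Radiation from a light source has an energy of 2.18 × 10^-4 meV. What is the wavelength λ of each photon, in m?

(h = 6.62607015 × 10^-34 J·s, c = 2.99792458 × 10^8 m/s, 1 eV = 1.602176634 × 10^-19 J.)
First convert: E = 2.18 × 10^-4 meV = 3.4927 × 10^-26 J.
For a photon λ = hc/E, so λ = 5.687 m.
So λ ≈ 5.69 m.

5.69 m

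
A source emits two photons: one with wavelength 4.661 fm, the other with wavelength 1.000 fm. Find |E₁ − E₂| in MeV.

974 MeV

Using E = hc/λ: E₁ = 4.2618e-11 J, E₂ = 1.9864e-10 J.
|ΔE| = |4.2618e-11 − 1.9864e-10| = 1.56e-10 J = 974 MeV.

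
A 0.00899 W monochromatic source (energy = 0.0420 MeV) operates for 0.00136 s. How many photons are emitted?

1.82·10^9 photons

Total energy: E_total = P·t = 0.00899 × 0.00136 = 1.223·10^-5 J.
Per-photon energy: E = 6.729·10^-15 J.
N = E_total / E_photon = 1.82·10^9.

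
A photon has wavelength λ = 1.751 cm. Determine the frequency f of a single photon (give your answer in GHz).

Use c = 2.99792458 × 10^8 m/s.
Convert to SI: λ = 1.751 cm = 0.01751 m.
The photon relation is f = c/λ, giving f = 1.712 × 10^10 Hz.
Converting to GHz: f = 17.12 GHz ≈ 17.1 GHz.

17.1 GHz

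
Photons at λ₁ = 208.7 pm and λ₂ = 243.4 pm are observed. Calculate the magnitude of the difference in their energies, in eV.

Using E = hc/λ: E₁ = 9.5182e-16 J, E₂ = 8.1612e-16 J.
|ΔE| = |9.5182e-16 − 8.1612e-16| = 1.36e-16 J = 847 eV.

847 eV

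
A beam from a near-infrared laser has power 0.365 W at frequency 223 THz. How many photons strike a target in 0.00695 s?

Total energy: E_total = P·t = 0.365 × 0.00695 = 0.002537 J.
Per-photon energy: E = 1.478 × 10^-19 J.
N = E_total / E_photon = 1.72 × 10^16.

1.72 × 10^16 photons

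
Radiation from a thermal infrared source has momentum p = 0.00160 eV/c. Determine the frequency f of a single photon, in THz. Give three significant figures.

0.387 THz

First convert: p = 0.00160 eV/c = 8.5509e-31 kg·m/s.
For a photon f = pc/h, so f = 3.869e11 Hz.
Converting to THz: f = 0.3869 THz ≈ 0.387 THz.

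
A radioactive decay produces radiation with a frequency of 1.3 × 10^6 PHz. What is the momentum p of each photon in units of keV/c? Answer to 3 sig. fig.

5380 keV/c

First convert: f = 1.3 × 10^6 PHz = 1.3 × 10^21 Hz.
The photon relation is p = hf/c, giving p = 2.873 × 10^-21 kg·m/s.
Converting to keV/c: p = 5376 keV/c ≈ 5380 keV/c.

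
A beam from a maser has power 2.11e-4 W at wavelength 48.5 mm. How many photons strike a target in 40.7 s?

Total energy: E_total = P·t = 2.11e-4 × 40.7 = 0.008588 J.
Per-photon energy: E = 4.096e-24 J.
N = E_total / E_photon = 2.10e21.

2.10e21 photons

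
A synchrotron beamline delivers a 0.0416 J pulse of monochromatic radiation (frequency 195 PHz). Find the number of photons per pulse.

Per-photon energy: E = 1.292·10^-16 J (from frequency = 195 PHz).
N = E_total / E_photon = 0.0416 J / 1.292·10^-16 J = 3.22·10^14.

3.22·10^14 photons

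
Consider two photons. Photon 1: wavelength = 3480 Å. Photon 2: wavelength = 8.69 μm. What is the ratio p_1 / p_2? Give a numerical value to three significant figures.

p_1 = 1.904e-27 kg·m/s (from wavelength = 3480 Å, via p = h/λ).
p_2 = 7.625e-29 kg·m/s (from wavelength = 8.69 μm, via p = h/λ).
Ratio = 1.904e-27 / 7.625e-29 = 25.0.

25.0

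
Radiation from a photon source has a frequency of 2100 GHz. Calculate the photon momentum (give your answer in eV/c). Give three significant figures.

8.68e-3 eV/c

Use h = 6.62607015e-34 J·s, c = 2.99792458e8 m/s, 1 eV = 1.602176634e-19 J.
Convert to SI: f = 2100 GHz = 2.1e12 Hz.
Since p = hf/c for a photon, p = 4.641e-30 kg·m/s.
Converting to eV/c: p = 0.008685 eV/c ≈ 8.68e-3 eV/c.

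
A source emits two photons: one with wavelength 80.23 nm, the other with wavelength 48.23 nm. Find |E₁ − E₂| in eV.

10.3 eV

Using E = hc/λ: E₁ = 2.4759e-18 J, E₂ = 4.1187e-18 J.
|ΔE| = |2.4759e-18 − 4.1187e-18| = 1.64e-18 J = 10.3 eV.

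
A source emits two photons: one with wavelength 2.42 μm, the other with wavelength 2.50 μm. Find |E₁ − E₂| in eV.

0.0164 eV

Using E = hc/λ: E₁ = 8.208 × 10^-20 J, E₂ = 7.946 × 10^-20 J.
|ΔE| = |8.208 × 10^-20 − 7.946 × 10^-20| = 2.63 × 10^-21 J = 0.0164 eV.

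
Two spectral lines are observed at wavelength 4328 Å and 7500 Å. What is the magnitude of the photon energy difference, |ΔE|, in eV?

1.21 eV

Using E = hc/λ: E₁ = 4.5898 × 10^-19 J, E₂ = 2.6486 × 10^-19 J.
|ΔE| = |4.5898 × 10^-19 − 2.6486 × 10^-19| = 1.94 × 10^-19 J = 1.21 eV.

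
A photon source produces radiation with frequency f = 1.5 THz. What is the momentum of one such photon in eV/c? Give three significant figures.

Convert to SI: f = 1.5 THz = 1.5e12 Hz.
For a photon p = hf/c, so p = 3.315e-30 kg·m/s.
Converting to eV/c: p = 0.006204 eV/c ≈ 6.20e-3 eV/c.

6.20e-3 eV/c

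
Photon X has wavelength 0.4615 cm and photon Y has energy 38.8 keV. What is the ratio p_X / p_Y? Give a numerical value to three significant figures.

p_X = 1.436 × 10^-31 kg·m/s (from wavelength = 0.4615 cm, via p = h/λ).
p_Y = 2.074 × 10^-23 kg·m/s (from energy = 38.8 keV, via p = E/c).
Ratio = 1.436 × 10^-31 / 2.074 × 10^-23 = 6.92 × 10^-9.

6.92 × 10^-9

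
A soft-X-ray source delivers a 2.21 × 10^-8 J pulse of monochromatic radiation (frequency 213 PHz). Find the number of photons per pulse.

Per-photon energy: E = 1.411 × 10^-16 J (from frequency = 213 PHz).
N = E_total / E_photon = 2.21 × 10^-8 J / 1.411 × 10^-16 J = 1.57 × 10^8.

1.57 × 10^8 photons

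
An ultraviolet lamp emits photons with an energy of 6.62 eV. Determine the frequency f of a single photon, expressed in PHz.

1.60 PHz

(h = 6.62607015 × 10^-34 J·s, 1 eV = 1.602176634 × 10^-19 J.)
In SI units: E = 6.62 eV = 1.0606 × 10^-18 J.
Since f = E/h for a photon, f = 1.601 × 10^15 Hz.
Converting to PHz: f = 1.601 PHz ≈ 1.60 PHz.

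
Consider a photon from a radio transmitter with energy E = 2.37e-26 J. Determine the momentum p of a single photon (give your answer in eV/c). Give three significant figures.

1.48e-7 eV/c

For a photon p = E/c, so p = 7.905e-35 kg·m/s.
Converting to eV/c: p = 1.479e-7 eV/c ≈ 1.48e-7 eV/c.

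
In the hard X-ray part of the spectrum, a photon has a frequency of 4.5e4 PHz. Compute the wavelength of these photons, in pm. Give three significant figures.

6.66 pm

Take c = 2.99792458e8 m/s.
In SI units: f = 4.5e4 PHz = 4.5e19 Hz.
Since λ = c/f for a photon, λ = 6.662e-12 m.
Converting to pm: λ = 6.662 pm ≈ 6.66 pm.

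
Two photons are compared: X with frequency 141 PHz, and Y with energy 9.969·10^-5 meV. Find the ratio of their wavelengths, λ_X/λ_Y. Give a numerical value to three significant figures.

1.71·10^-10

λ_X = 2.126·10^-9 m (from frequency = 141 PHz, via λ = c/f).
λ_Y = 12.44 m (from energy = 9.969·10^-5 meV, via λ = hc/E).
Ratio = 2.126·10^-9 / 12.44 = 1.71·10^-10.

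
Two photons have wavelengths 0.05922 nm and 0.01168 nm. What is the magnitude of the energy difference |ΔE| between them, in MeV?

Using E = hc/λ: E₁ = 3.3543 × 10^-15 J, E₂ = 1.7007 × 10^-14 J.
|ΔE| = |3.3543 × 10^-15 − 1.7007 × 10^-14| = 1.37 × 10^-14 J = 0.0852 MeV.

0.0852 MeV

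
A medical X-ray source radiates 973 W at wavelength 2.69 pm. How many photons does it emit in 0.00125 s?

1.65 × 10^13 photons

Total energy: E_total = P·t = 973 × 0.00125 = 1.216 J.
Per-photon energy: E = 7.385 × 10^-14 J.
N = E_total / E_photon = 1.65 × 10^13.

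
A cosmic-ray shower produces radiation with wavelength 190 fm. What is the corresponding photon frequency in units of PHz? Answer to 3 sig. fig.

First convert: λ = 190 fm = 1.9 × 10^-13 m.
Apply f = c/λ: f = 1.578 × 10^21 Hz.
Converting to PHz: f = 1.578 × 10^6 PHz ≈ 1.58 × 10^6 PHz.

1.58 × 10^6 PHz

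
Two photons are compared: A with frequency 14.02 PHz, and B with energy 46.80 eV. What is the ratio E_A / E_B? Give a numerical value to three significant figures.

1.24

E_A = 9.290e-18 J (from frequency = 14.02 PHz, via E = hf).
E_B = 7.498e-18 J (from energy = 46.80 eV, via E given directly).
Ratio = 9.290e-18 / 7.498e-18 = 1.24.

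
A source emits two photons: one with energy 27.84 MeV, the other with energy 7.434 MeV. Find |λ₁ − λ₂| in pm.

Using λ = hc/E: λ₁ = 4.4535 × 10^-14 m, λ₂ = 1.6678 × 10^-13 m.
|Δλ| = |4.4535 × 10^-14 − 1.6678 × 10^-13| = 1.22 × 10^-13 m = 0.122 pm.

0.122 pm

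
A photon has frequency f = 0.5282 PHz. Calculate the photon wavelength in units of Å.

(c = 2.99792458 × 10^8 m/s.)
First convert: f = 0.5282 PHz = 5.282 × 10^14 Hz.
Apply λ = c/f: λ = 5.676 × 10^-7 m.
Converting to Å: λ = 5676 Å ≈ 5680 Å.

5680 Å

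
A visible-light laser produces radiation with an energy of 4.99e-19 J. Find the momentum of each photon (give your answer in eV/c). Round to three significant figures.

3.11 eV/c

Take c = 2.99792458e8 m/s, 1 eV = 1.602176634e-19 J.
Apply p = E/c: p = 1.664e-27 kg·m/s.
Converting to eV/c: p = 3.115 eV/c ≈ 3.11 eV/c.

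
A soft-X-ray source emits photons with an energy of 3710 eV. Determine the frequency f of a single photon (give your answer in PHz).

Take h = 6.62607015e-34 J·s, 1 eV = 1.602176634e-19 J.
First convert: E = 3710 eV = 5.9441e-16 J.
Apply f = E/h: f = 8.971e17 Hz.
Converting to PHz: f = 897.1 PHz ≈ 897 PHz.

897 PHz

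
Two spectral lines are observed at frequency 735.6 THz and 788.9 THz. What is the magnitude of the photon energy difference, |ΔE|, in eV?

Using E = hf: E₁ = 4.8741 × 10^-19 J, E₂ = 5.2273 × 10^-19 J.
|ΔE| = |4.8741 × 10^-19 − 5.2273 × 10^-19| = 3.53 × 10^-20 J = 0.220 eV.

0.220 eV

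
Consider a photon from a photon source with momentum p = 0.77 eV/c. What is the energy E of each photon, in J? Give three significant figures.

1.23e-19 J

Take c = 2.99792458e8 m/s, 1 eV = 1.602176634e-19 J.
In SI units: p = 0.77 eV/c = 4.1151e-28 kg·m/s.
Apply E = pc: E = 1.234e-19 J.
So E ≈ 1.23e-19 J.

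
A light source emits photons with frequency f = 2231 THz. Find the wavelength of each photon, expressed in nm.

134 nm

(c = 2.99792458e8 m/s.)
In SI units: f = 2231 THz = 2.231e15 Hz.
For a photon λ = c/f, so λ = 1.344e-7 m.
Converting to nm: λ = 134.4 nm ≈ 134 nm.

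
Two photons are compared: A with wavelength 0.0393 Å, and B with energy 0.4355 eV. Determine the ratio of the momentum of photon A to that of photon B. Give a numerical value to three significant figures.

7.24·10^5

p_A = 1.686·10^-22 kg·m/s (from wavelength = 0.0393 Å, via p = h/λ).
p_B = 2.327·10^-28 kg·m/s (from energy = 0.4355 eV, via p = E/c).
Ratio = 1.686·10^-22 / 2.327·10^-28 = 7.24·10^5.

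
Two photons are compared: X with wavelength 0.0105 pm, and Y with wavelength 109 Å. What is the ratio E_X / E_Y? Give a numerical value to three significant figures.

1.04·10^6

E_X = 1.892·10^-11 J (from wavelength = 0.0105 pm, via E = hc/λ).
E_Y = 1.822·10^-17 J (from wavelength = 109 Å, via E = hc/λ).
Ratio = 1.892·10^-11 / 1.822·10^-17 = 1.04·10^6.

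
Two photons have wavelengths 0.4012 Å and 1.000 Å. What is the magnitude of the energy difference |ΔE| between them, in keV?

Using E = hc/λ: E₁ = 4.9513e-15 J, E₂ = 1.9864e-15 J.
|ΔE| = |4.9513e-15 − 1.9864e-15| = 2.96e-15 J = 18.5 keV.

18.5 keV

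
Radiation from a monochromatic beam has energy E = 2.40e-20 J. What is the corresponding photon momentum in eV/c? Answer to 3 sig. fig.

(c = 2.99792458e8 m/s, 1 eV = 1.602176634e-19 J.)
Since p = E/c for a photon, p = 8.006e-29 kg·m/s.
Converting to eV/c: p = 0.1498 eV/c ≈ 0.150 eV/c.

0.150 eV/c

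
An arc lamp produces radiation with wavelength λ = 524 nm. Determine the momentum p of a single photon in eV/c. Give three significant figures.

Convert to SI: λ = 524 nm = 5.24·10^-7 m.
Apply p = h/λ: p = 1.265·10^-27 kg·m/s.
Converting to eV/c: p = 2.366 eV/c ≈ 2.37 eV/c.

2.37 eV/c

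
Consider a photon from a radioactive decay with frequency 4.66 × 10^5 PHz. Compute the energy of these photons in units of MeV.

1.93 MeV

(h = 6.62607015 × 10^-34 J·s, 1 eV = 1.602176634 × 10^-19 J.)
First convert: f = 4.66 × 10^5 PHz = 4.66 × 10^20 Hz.
For a photon E = hf, so E = 3.088 × 10^-13 J.
Converting to MeV: E = 1.927 MeV ≈ 1.93 MeV.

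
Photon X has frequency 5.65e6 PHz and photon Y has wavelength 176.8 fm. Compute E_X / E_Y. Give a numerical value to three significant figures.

3.33

E_X = 3.744e-12 J (from frequency = 5.65e6 PHz, via E = hf).
E_Y = 1.124e-12 J (from wavelength = 176.8 fm, via E = hc/λ).
Ratio = 3.744e-12 / 1.124e-12 = 3.33.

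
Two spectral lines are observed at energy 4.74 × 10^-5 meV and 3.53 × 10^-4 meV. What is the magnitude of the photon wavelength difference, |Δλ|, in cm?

Using λ = hc/E: λ₁ = 26.16 m, λ₂ = 3.512 m.
|Δλ| = |26.16 − 3.512| = 22.6 m = 2260 cm.

2260 cm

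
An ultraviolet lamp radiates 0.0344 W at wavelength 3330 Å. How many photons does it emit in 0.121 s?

6.98e15 photons

Total energy: E_total = P·t = 0.0344 × 0.121 = 0.004162 J.
Per-photon energy: E = 5.965e-19 J.
N = E_total / E_photon = 6.98e15.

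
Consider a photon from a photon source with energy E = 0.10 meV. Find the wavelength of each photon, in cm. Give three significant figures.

Use h = 6.62607015 × 10^-34 J·s, c = 2.99792458 × 10^8 m/s, 1 eV = 1.602176634 × 10^-19 J.
First convert: E = 0.10 meV = 1.6022 × 10^-23 J.
The photon relation is λ = hc/E, giving λ = 0.01240 m.
Converting to cm: λ = 1.240 cm ≈ 1.24 cm.

1.24 cm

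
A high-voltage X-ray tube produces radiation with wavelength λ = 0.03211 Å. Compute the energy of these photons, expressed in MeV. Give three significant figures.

0.386 MeV

First convert: λ = 0.03211 Å = 3.211e-12 m.
Apply E = hc/λ: E = 6.186e-14 J.
Converting to MeV: E = 0.3861 MeV ≈ 0.386 MeV.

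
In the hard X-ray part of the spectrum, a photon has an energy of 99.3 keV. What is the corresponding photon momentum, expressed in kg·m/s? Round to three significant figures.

In SI units: E = 99.3 keV = 1.5910·10^-14 J.
Apply p = E/c: p = 5.307·10^-23 kg·m/s.
So p ≈ 5.31·10^-23 kg·m/s.

5.31·10^-23 kg·m/s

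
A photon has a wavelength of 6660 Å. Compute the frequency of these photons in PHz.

Convert to SI: λ = 6660 Å = 6.66 × 10^-7 m.
Apply f = c/λ: f = 4.501 × 10^14 Hz.
Converting to PHz: f = 0.4501 PHz ≈ 0.450 PHz.

0.450 PHz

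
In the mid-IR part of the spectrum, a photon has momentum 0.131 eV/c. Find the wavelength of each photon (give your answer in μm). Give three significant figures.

(h = 6.62607015·10^-34 J·s, c = 2.99792458·10^8 m/s, 1 eV = 1.602176634·10^-19 J.)
Convert to SI: p = 0.131 eV/c = 7.0010·10^-29 kg·m/s.
The photon relation is λ = h/p, giving λ = 9.464·10^-6 m.
Converting to μm: λ = 9.464 μm ≈ 9.46 μm.

9.46 μm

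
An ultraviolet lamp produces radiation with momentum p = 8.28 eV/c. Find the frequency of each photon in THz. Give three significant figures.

(h = 6.62607015e-34 J·s, c = 2.99792458e8 m/s, 1 eV = 1.602176634e-19 J.)
First convert: p = 8.28 eV/c = 4.4251e-27 kg·m/s.
Apply f = pc/h: f = 2.002e15 Hz.
Converting to THz: f = 2002 THz ≈ 2000 THz.

2000 THz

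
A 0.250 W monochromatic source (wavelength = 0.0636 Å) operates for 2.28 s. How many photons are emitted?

Total energy: E_total = P·t = 0.250 × 2.28 = 0.5700 J.
Per-photon energy: E = 3.123e-14 J.
N = E_total / E_photon = 1.82e13.

1.82e13 photons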